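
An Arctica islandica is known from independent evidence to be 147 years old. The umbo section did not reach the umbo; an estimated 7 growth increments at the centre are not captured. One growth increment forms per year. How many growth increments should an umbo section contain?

140 growth increments

One growth increment per year gives 147 growth increments over 147 years.
Less the 7 uncaptured growth increments: 147 − 7 = 140.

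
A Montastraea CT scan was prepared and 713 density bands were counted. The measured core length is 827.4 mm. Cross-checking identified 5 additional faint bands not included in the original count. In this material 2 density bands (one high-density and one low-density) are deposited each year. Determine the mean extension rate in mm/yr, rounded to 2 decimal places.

2.30 mm/yr

Correcting the raw count gives 713 + 5 = 718 true density bands.
With 2 density bands per year, 718 / 2 = 359 years.
Extension rate ≈ 827.4 / 359 = 2.30 mm/yr.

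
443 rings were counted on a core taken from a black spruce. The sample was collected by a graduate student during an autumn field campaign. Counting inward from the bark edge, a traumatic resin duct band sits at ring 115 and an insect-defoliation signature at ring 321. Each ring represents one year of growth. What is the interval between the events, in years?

206 years

Separation: 321 − 115 = 206 rings.
At one ring per year, 206 years elapsed between them.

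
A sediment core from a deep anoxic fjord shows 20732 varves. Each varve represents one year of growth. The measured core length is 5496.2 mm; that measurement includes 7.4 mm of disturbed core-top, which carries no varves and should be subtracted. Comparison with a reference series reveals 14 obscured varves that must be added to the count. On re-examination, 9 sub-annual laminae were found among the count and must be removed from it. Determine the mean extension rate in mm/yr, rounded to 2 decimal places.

True varve count = 20732 − 9 + 14 = 20737.
Net length = 5496.2 − 7.4 = 5488.8 mm.
Mean rate = 5488.8 mm / 20737 years ≈ 0.26 mm/yr.

0.26 mm/yr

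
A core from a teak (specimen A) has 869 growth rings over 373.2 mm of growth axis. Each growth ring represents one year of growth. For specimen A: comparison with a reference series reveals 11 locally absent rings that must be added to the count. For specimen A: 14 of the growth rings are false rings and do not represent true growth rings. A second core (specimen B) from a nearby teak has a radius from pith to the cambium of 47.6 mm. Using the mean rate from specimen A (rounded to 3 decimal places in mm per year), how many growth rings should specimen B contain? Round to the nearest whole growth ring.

Specimen A: after corrections the count is 869 − 14 + 11 = 866 growth rings.
A: Extension rate ≈ 373.2 / 866 = 0.431 mm per year.
B spans 47.6 / 0.431 = 110.44 years ≈ 110 growth rings.

110 growth rings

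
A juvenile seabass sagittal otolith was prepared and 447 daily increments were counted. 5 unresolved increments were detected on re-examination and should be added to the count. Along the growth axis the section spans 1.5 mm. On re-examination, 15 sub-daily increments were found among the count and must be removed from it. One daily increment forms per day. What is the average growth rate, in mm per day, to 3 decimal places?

0.003 mm per day

Correcting the raw count gives 447 − 15 + 5 = 437 true daily increments.
1.5 mm over 437 days gives 1.5 / 437 ≈ 0.003 mm per day.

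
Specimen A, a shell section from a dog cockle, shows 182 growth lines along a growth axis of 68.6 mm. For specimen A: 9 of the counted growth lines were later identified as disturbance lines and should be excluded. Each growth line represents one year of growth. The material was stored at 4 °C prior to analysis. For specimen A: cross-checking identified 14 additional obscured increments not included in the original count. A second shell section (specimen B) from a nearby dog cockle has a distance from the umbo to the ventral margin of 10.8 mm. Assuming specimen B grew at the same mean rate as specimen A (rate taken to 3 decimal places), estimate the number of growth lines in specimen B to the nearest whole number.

Specimen A: after corrections the count is 182 − 9 + 14 = 187 growth lines.
A: 68.6 mm over 187 years gives 68.6 / 187 ≈ 0.367 mm/yr.
Specimen B: 10.8 mm / 0.367 mm per year = 29.43 years ≈ 29 growth lines.

29 growth lines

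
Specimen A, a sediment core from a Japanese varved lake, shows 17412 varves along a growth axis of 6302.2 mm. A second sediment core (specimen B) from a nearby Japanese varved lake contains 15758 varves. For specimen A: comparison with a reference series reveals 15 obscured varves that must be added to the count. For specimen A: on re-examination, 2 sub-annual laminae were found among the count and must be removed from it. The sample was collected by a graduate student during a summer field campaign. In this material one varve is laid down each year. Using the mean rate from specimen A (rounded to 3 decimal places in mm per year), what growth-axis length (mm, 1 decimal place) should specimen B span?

5704.4 mm

Specimen A: correcting the raw count gives 17412 − 2 + 15 = 17425 true varves.
A: Extension rate ≈ 6302.2 / 17425 = 0.362 mm/year.
Length of B = 0.362 × 15758 = 5704.4 mm.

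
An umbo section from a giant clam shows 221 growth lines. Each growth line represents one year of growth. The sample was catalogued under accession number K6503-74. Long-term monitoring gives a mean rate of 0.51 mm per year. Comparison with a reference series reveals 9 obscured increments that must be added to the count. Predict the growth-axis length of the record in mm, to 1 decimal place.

Adjusted count: 221 + 9 = 230 growth lines.
Length ≈ 0.51 × 230 = 117.3 mm.

117.3 mm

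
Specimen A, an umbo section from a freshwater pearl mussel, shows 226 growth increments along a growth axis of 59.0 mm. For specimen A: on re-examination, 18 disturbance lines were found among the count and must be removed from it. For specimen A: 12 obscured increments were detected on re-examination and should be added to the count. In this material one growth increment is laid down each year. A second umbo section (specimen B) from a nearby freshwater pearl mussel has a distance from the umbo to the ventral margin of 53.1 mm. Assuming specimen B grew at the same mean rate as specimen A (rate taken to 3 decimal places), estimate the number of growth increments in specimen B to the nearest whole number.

198 growth increments

Specimen A: correcting the raw count gives 226 − 18 + 12 = 220 true growth increments.
A: Extension rate ≈ 59.0 / 220 = 0.268 mm/year.
Specimen B: 53.1 mm / 0.268 mm per year = 198.13 years ≈ 198 growth increments.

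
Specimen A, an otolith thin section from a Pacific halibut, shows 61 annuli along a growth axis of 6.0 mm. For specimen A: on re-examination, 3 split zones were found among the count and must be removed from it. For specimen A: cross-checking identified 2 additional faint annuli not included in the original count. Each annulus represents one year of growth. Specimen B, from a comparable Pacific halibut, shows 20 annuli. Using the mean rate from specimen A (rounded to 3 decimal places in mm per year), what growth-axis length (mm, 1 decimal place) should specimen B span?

2.0 mm

Specimen A: adjusted count: 61 − 3 + 2 = 60 annuli.
A: Mean rate = 6.0 mm / 60 years ≈ 0.100 mm/yr.
For B, 0.100 mm/year × 20 years = 2.0 mm.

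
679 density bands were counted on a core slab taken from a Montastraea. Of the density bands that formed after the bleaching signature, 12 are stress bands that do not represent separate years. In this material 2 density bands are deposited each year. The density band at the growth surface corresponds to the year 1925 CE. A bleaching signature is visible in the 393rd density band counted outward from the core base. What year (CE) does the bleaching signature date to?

679 − 393 = 286 density bands lie beyond the bleaching signature toward the growth surface.
Excluding 12 false density bands: 286 − 12 = 274.
274 density bands at 2 per year is 274 / 2 = 137 years.
1925 − 137 = 1788 CE.

1788 CE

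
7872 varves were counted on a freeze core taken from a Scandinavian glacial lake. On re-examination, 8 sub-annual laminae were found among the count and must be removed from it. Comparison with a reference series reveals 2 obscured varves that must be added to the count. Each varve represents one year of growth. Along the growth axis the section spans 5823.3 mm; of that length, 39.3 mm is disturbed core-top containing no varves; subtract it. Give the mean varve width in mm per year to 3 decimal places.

0.735 mm per year

After corrections the count is 7872 − 8 + 2 = 7866 varves.
Net length = 5823.3 − 39.3 = 5784.0 mm.
5784.0 mm over 7866 years gives 5784.0 / 7866 ≈ 0.735 mm per year.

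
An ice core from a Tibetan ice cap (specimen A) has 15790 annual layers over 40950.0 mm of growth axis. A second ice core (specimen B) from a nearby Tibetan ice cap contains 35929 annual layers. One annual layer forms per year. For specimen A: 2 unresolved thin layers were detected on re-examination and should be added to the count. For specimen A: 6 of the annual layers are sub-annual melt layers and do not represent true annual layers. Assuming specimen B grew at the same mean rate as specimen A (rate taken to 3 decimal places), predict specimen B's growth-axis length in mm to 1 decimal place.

93199.8 mm

Specimen A: true annual layer count = 15790 − 6 + 2 = 15786.
A: Mean rate = 40950.0 mm / 15786 years ≈ 2.594 mm/yr.
For B, 2.594 mm/year × 35929 years = 93199.8 mm.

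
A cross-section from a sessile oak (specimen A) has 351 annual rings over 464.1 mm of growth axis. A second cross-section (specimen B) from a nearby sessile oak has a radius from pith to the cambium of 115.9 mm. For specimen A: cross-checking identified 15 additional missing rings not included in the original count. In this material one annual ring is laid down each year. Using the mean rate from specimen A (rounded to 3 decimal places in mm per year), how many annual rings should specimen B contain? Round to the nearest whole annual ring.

91 annual rings

Specimen A: true annual ring count = 351 + 15 = 366.
A: Mean rate = 464.1 mm / 366 years ≈ 1.268 mm/yr.
Specimen B: 115.9 mm / 1.268 mm per year = 91.40 years ≈ 91 annual rings.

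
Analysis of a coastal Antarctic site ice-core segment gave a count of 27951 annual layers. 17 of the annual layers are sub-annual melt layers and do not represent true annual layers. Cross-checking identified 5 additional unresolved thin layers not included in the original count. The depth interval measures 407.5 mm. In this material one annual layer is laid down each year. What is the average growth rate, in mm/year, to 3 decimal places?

True annual layer count = 27951 − 17 + 5 = 27939.
407.5 mm over 27939 years gives 407.5 / 27939 ≈ 0.015 mm/year.

0.015 mm/year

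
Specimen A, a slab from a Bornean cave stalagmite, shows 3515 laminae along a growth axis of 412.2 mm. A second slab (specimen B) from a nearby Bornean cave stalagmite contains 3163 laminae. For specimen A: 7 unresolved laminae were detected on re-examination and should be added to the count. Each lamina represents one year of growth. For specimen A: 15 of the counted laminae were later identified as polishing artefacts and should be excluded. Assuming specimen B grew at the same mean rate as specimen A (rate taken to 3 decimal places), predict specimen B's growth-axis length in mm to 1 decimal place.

Specimen A: true lamina count = 3515 − 15 + 7 = 3507.
A: Mean rate = 412.2 mm / 3507 years ≈ 0.118 mm per year.
B's length ≈ 0.118 × 3163 = 373.2 mm.

373.2 mm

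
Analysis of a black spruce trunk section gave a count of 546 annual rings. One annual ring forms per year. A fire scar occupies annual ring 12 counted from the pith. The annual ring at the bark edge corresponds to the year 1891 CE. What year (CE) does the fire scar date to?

546 − 12 = 534 annual rings lie beyond the fire scar toward the bark edge.
Counting back 534 years from 1891 CE places the fire scar in 1891 − 534 = 1357 CE.

1357 CE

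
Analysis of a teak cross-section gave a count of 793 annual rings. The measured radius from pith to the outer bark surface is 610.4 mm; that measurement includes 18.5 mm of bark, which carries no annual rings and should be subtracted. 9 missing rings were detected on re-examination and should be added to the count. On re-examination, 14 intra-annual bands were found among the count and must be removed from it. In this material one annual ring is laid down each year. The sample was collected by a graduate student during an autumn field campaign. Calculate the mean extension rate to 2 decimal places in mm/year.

0.75 mm/year

Adjusted count: 793 − 14 + 9 = 788 annual rings.
The growth record spans 610.4 − 18.5 = 591.9 mm.
Mean rate = 591.9 mm / 788 years ≈ 0.75 mm/year.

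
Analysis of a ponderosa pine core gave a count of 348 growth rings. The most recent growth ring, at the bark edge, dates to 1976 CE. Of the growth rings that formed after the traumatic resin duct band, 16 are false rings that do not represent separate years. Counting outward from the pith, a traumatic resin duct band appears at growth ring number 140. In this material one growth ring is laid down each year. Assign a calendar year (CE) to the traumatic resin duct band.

1784 CE

The traumatic resin duct band sits at growth ring 140 from the pith, so 348 − 140 = 208 growth rings formed after it.
Excluding 16 false growth rings: 208 − 16 = 192.
Counting back 192 years from 1976 CE places the traumatic resin duct band in 1976 − 192 = 1784 CE.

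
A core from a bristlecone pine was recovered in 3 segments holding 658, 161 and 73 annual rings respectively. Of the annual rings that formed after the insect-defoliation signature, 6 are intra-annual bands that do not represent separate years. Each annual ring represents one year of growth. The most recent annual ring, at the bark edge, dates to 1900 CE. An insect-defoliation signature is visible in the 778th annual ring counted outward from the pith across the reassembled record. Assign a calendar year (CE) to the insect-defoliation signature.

1792 CE

Total annual rings = 658 + 161 + 73 = 892.
Between annual ring 778 and the bark edge there are 892 − 778 = 114 annual rings.
Excluding 6 false annual rings: 114 − 6 = 108.
Counting back 108 years from 1900 CE places the insect-defoliation signature in 1900 − 108 = 1792 CE.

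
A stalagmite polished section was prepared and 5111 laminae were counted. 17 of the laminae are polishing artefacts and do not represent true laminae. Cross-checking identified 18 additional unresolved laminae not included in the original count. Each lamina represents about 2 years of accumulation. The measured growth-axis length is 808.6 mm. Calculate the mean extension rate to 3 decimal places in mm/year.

Adjusted count: 5111 − 17 + 18 = 5112 laminae.
At 2 years per lamina, 5112 × 2 = 10224 years.
Mean rate = 808.6 mm / 10224 years ≈ 0.079 mm/year.

0.079 mm/year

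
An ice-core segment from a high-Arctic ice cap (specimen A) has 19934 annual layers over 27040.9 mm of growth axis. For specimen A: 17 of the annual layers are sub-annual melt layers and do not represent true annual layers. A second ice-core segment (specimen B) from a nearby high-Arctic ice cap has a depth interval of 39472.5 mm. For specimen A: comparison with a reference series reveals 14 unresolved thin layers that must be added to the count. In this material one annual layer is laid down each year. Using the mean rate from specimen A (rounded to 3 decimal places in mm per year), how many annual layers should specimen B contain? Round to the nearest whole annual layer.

29088 annual layers

Specimen A: after corrections the count is 19934 − 17 + 14 = 19931 annual layers.
A: Mean rate = 27040.9 mm / 19931 years ≈ 1.357 mm/yr.
For B, 39472.5 / 1.357 = 29088.06 years ≈ 29088 annual layers.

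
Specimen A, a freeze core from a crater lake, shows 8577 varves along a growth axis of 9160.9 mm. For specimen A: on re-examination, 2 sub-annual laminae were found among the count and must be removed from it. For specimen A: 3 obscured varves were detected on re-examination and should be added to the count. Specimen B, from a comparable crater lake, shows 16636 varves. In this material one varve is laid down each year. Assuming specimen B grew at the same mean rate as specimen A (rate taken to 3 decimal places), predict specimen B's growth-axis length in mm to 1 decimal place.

17767.2 mm

Specimen A: true varve count = 8577 − 2 + 3 = 8578.
A: Extension rate ≈ 9160.9 / 8578 = 1.068 mm/year.
For B, 1.068 mm/year × 16636 years = 17767.2 mm.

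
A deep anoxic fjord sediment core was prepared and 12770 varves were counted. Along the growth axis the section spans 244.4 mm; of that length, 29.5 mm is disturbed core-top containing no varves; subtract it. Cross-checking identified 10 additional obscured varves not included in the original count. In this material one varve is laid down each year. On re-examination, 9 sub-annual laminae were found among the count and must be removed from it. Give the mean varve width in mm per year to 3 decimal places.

True varve count = 12770 − 9 + 10 = 12771.
The growth record spans 244.4 − 29.5 = 214.9 mm.
214.9 mm over 12771 years gives 214.9 / 12771 ≈ 0.017 mm per year.

0.017 mm per year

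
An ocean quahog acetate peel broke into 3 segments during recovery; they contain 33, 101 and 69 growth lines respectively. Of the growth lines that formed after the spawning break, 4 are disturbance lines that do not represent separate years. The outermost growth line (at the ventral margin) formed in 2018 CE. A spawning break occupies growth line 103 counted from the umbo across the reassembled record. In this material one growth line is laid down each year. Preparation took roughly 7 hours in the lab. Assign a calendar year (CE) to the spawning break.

1922 CE

Total growth lines = 33 + 101 + 69 = 203.
203 − 103 = 100 growth lines lie beyond the spawning break toward the ventral margin.
Excluding 4 false growth lines: 100 − 4 = 96.
Counting back 96 years from 2018 CE places the spawning break in 2018 − 96 = 1922 CE.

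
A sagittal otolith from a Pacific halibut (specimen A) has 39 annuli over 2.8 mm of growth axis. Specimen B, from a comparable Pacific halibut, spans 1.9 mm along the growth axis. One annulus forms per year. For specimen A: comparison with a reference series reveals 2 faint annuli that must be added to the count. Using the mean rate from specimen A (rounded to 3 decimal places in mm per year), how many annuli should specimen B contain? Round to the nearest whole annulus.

28 annuli

Specimen A: adjusted count: 39 + 2 = 41 annuli.
A: Extension rate ≈ 2.8 / 41 = 0.068 mm per year.
For B, 1.9 / 0.068 = 27.94 years ≈ 28 annuli.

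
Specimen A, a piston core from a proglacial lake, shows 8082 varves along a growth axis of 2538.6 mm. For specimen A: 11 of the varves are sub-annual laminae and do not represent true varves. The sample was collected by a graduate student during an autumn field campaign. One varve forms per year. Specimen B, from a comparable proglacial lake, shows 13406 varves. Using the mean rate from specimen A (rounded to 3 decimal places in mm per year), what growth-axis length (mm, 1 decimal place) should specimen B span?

4222.9 mm

Specimen A: after corrections the count is 8082 − 11 = 8071 varves.
A: 2538.6 mm over 8071 years gives 2538.6 / 8071 ≈ 0.315 mm/yr.
Length of B = 0.315 × 13406 = 4222.9 mm.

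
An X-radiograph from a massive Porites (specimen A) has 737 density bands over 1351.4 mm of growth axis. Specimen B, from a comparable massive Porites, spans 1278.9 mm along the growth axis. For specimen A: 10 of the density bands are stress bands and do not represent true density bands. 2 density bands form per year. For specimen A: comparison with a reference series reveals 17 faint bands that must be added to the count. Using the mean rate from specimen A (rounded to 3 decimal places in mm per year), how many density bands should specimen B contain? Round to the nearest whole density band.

704 density bands

Specimen A: after corrections the count is 737 − 10 + 17 = 744 density bands.
Specimen A: 744 density bands at 2 per year is 744 / 2 = 372 years.
A: Mean rate = 1351.4 mm / 372 years ≈ 3.633 mm/yr.
B spans 1278.9 / 3.633 = 352.02 years; at 2 density bands per year that is 352.02 × 2 ≈ 704 density bands.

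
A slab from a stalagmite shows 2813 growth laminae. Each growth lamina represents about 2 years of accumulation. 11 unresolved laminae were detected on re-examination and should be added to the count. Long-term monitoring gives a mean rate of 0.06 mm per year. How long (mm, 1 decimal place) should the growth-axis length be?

338.9 mm

Adjusted count: 2813 + 11 = 2824 growth laminae.
At 2 years per growth lamina, 2824 × 2 = 5648 years.
Length ≈ 0.06 × 5648 = 338.9 mm.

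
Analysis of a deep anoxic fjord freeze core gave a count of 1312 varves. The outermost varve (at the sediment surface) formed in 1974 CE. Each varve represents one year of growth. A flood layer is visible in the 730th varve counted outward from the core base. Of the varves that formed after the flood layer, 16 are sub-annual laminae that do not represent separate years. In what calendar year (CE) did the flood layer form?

1312 − 730 = 582 varves lie beyond the flood layer toward the sediment surface.
582 − 16 false = 566 true varves after the flood layer.
The varve at the sediment surface is 1974 CE, so the flood layer dates to 1974 − 566 = 1408 CE.

1408 CE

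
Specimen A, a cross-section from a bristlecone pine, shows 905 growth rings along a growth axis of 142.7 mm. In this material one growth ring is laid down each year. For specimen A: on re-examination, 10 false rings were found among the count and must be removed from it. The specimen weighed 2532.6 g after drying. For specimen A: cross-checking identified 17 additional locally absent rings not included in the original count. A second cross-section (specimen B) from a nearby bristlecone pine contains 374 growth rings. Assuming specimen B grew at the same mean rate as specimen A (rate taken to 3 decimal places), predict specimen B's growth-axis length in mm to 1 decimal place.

Specimen A: after corrections the count is 905 − 10 + 17 = 912 growth rings.
A: Mean rate = 142.7 mm / 912 years ≈ 0.156 mm/year.
B's length ≈ 0.156 × 374 = 58.3 mm.

58.3 mm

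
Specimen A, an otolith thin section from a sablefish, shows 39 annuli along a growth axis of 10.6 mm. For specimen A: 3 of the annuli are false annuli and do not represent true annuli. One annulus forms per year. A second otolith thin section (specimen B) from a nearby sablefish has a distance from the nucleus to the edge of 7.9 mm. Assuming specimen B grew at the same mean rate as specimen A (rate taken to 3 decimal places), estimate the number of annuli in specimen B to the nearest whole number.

Specimen A: after corrections the count is 39 − 3 = 36 annuli.
A: Extension rate ≈ 10.6 / 36 = 0.294 mm/year.
For B, 7.9 / 0.294 = 26.87 years ≈ 27 annuli.

27 annuli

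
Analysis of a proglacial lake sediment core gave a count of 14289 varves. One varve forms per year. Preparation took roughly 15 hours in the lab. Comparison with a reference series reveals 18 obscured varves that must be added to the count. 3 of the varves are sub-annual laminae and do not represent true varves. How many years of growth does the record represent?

14304 yr

After corrections the count is 14289 − 3 + 18 = 14304 varves.
With a one-to-one varve periodicity this is 14304 years.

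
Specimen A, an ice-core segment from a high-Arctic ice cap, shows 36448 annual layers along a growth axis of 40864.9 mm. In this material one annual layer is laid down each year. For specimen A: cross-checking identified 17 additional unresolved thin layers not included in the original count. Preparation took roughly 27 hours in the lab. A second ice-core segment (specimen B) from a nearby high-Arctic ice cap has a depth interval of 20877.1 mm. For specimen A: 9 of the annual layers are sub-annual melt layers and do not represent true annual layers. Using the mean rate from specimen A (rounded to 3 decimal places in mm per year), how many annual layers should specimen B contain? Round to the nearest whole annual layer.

Specimen A: after corrections the count is 36448 − 9 + 17 = 36456 annual layers.
A: Mean rate = 40864.9 mm / 36456 years ≈ 1.121 mm/yr.
B spans 20877.1 / 1.121 = 18623.64 years ≈ 18624 annual layers.

18624 annual layers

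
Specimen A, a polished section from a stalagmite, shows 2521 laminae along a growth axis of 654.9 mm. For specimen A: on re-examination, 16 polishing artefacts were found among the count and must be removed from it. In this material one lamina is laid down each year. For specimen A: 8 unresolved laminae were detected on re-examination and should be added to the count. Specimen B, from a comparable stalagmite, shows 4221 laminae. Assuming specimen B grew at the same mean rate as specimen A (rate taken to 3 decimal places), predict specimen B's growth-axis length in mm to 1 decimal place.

Specimen A: after corrections the count is 2521 − 16 + 8 = 2513 laminae.
A: 654.9 mm over 2513 years gives 654.9 / 2513 ≈ 0.261 mm/year.
B's length ≈ 0.261 × 4221 = 1101.7 mm.

1101.7 mm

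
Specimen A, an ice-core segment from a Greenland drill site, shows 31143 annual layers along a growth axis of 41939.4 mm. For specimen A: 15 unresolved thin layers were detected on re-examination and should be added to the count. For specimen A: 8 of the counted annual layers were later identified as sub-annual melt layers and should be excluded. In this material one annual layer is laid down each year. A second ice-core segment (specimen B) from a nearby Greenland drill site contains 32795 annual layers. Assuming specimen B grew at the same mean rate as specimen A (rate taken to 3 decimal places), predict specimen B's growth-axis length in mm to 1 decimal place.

44142.1 mm

Specimen A: after corrections the count is 31143 − 8 + 15 = 31150 annual layers.
A: 41939.4 mm over 31150 years gives 41939.4 / 31150 ≈ 1.346 mm/yr.
B's length ≈ 1.346 × 32795 = 44142.1 mm.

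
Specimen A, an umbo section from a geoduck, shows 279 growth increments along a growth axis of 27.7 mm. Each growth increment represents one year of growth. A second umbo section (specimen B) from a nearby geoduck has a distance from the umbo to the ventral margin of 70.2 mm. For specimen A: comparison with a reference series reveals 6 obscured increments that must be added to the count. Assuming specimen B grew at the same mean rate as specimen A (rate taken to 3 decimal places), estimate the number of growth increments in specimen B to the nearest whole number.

Specimen A: after corrections the count is 279 + 6 = 285 growth increments.
A: Mean rate = 27.7 mm / 285 years ≈ 0.097 mm per year.
Specimen B: 70.2 mm / 0.097 mm per year = 723.71 years ≈ 724 growth increments.

724 growth increments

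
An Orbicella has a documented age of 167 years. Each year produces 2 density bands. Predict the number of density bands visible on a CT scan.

334 density bands

167 years at 2 density bands per year gives 167 × 2 = 334 density bands.
So 334 density bands should be present.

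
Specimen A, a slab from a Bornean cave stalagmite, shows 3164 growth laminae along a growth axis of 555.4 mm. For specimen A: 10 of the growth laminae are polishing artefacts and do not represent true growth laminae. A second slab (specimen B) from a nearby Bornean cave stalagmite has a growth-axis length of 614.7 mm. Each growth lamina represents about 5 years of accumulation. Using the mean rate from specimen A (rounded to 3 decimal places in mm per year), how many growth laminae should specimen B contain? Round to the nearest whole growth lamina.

Specimen A: true growth lamina count = 3164 − 10 = 3154.
Specimen A: at 5 years per growth lamina, 3154 × 5 = 15770 years.
A: Mean rate = 555.4 mm / 15770 years ≈ 0.035 mm/yr.
B spans 614.7 / 0.035 = 17562.86 years; at 5 years per growth lamina that is 17562.86 / 5 ≈ 3513 growth laminae.

3513 growth laminae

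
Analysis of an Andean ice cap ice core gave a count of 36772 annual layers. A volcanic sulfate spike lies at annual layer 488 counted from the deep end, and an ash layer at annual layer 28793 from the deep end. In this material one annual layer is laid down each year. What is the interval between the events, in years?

28305 years

Separation: 28793 − 488 = 28305 annual layers.
One annual layer per year makes the interval 28305 years.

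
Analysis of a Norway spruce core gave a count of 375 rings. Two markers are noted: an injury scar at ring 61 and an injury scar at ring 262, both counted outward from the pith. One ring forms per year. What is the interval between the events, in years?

201 yr

The two markers are separated by 262 − 61 = 201 rings.
At one ring per year, 201 years elapsed between them.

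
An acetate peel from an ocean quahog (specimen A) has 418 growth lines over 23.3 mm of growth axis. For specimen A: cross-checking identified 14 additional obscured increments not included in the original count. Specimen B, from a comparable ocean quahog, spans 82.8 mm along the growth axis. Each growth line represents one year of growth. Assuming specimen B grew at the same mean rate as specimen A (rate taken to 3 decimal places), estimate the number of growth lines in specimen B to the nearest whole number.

Specimen A: adjusted count: 418 + 14 = 432 growth lines.
A: Mean rate = 23.3 mm / 432 years ≈ 0.054 mm/yr.
B spans 82.8 / 0.054 = 1533.33 years ≈ 1533 growth lines.

1533 growth lines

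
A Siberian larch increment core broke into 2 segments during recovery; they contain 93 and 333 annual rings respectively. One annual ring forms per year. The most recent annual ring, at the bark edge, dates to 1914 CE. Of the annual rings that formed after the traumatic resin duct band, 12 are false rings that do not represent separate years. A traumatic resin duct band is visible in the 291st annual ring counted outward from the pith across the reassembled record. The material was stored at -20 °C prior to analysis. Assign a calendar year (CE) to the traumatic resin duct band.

1791 CE

Total annual rings = 93 + 333 = 426.
426 − 291 = 135 annual rings lie beyond the traumatic resin duct band toward the bark edge.
Excluding 12 false annual rings: 135 − 12 = 123.
Counting back 123 years from 1914 CE places the traumatic resin duct band in 1914 − 123 = 1791 CE.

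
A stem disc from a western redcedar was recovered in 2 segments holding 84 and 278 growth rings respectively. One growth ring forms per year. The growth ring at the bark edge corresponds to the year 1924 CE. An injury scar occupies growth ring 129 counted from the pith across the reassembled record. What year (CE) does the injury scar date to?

1691 CE

Total growth rings = 84 + 278 = 362.
362 − 129 = 233 growth rings lie beyond the injury scar toward the bark edge.
1924 − 233 = 1691 CE.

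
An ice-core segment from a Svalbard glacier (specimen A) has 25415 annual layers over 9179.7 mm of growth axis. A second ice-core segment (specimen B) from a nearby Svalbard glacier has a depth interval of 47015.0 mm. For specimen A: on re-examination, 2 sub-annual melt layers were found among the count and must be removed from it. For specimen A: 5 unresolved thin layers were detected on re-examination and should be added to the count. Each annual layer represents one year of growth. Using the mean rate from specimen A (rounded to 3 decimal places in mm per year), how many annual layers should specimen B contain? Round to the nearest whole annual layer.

Specimen A: correcting the raw count gives 25415 − 2 + 5 = 25418 true annual layers.
A: Mean rate = 9179.7 mm / 25418 years ≈ 0.361 mm/yr.
B spans 47015.0 / 0.361 = 130235.46 years ≈ 130235 annual layers.

130235 annual layers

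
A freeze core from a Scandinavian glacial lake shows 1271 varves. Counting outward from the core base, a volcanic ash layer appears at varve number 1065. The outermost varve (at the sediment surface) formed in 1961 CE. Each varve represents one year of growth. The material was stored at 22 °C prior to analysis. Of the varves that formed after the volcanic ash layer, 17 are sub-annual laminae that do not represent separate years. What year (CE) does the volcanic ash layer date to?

1271 − 1065 = 206 varves lie beyond the volcanic ash layer toward the sediment surface.
206 − 17 false = 189 true varves after the volcanic ash layer.
The varve at the sediment surface is 1961 CE, so the volcanic ash layer dates to 1961 − 189 = 1772 CE.

1772 CE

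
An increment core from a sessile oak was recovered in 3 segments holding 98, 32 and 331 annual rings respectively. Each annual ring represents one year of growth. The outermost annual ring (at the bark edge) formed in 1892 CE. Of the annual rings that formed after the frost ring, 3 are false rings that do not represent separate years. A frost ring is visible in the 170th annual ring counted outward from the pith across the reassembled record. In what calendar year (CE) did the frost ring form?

1604 CE

Total annual rings = 98 + 32 + 331 = 461.
461 − 170 = 291 annual rings lie beyond the frost ring toward the bark edge.
Excluding 3 false annual rings: 291 − 3 = 288.
1892 − 288 = 1604 CE.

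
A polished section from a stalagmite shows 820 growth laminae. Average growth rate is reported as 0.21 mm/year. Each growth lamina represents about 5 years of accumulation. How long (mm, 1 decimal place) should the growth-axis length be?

820 growth laminae at 5 years each span 820 × 5 = 4100 years.
4100 years at 0.21 mm/year gives 0.21 × 4100 = 861.0 mm.

861.0 mm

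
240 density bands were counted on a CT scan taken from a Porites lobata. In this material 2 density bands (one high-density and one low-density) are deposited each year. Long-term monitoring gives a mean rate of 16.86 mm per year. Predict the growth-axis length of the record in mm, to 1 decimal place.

2023.2 mm

With 2 density bands per year, 240 / 2 = 120 years.
120 years at 16.86 mm/year gives 16.86 × 120 = 2023.2 mm.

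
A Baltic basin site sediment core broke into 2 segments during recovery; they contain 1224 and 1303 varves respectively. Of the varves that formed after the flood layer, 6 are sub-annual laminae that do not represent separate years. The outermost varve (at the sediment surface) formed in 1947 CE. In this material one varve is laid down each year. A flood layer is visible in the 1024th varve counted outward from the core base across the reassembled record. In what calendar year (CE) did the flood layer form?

450 CE

Total varves = 1224 + 1303 = 2527.
Between varve 1024 and the sediment surface there are 2527 − 1024 = 1503 varves.
Removing the 6 false varves leaves 1503 − 6 = 1497 true varves beyond the flood layer.
1947 − 1497 = 450 CE.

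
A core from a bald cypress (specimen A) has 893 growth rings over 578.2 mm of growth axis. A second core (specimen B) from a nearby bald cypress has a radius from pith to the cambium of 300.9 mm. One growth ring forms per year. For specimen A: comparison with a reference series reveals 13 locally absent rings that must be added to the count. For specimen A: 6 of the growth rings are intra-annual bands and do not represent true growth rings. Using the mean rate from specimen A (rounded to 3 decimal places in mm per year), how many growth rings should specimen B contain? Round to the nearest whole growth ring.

Specimen A: correcting the raw count gives 893 − 6 + 13 = 900 true growth rings.
A: Extension rate ≈ 578.2 / 900 = 0.642 mm/yr.
B spans 300.9 / 0.642 = 468.69 years ≈ 469 growth rings.

469 growth rings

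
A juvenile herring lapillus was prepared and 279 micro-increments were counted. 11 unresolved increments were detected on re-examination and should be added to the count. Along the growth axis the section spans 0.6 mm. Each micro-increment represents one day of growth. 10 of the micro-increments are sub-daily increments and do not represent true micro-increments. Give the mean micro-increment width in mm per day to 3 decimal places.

After corrections the count is 279 − 10 + 11 = 280 micro-increments.
Extension rate ≈ 0.6 / 280 = 0.002 mm per day.

0.002 mm per day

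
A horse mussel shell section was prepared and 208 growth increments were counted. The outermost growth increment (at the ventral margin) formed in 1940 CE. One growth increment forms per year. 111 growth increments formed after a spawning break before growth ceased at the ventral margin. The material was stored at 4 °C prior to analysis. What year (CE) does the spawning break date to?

There are 111 growth increments younger than the spawning break.
The growth increment at the ventral margin is 1940 CE, so the spawning break dates to 1940 − 111 = 1829 CE.

1829 CE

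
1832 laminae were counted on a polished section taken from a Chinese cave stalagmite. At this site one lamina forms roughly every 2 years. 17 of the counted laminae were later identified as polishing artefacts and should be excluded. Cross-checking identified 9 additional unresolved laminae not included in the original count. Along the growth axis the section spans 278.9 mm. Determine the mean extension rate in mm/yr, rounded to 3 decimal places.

After corrections the count is 1832 − 17 + 9 = 1824 laminae.
1824 laminae at 2 years each span 1824 × 2 = 3648 years.
Extension rate ≈ 278.9 / 3648 = 0.076 mm/yr.

0.076 mm/yr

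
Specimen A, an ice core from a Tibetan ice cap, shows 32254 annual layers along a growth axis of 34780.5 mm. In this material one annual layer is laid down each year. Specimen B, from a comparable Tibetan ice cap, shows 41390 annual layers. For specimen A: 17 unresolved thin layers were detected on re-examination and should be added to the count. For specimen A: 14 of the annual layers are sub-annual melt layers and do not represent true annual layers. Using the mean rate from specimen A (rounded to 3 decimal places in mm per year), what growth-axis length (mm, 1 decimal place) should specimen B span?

44618.4 mm

Specimen A: correcting the raw count gives 32254 − 14 + 17 = 32257 true annual layers.
A: Mean rate = 34780.5 mm / 32257 years ≈ 1.078 mm/year.
B's length ≈ 1.078 × 41390 = 44618.4 mm.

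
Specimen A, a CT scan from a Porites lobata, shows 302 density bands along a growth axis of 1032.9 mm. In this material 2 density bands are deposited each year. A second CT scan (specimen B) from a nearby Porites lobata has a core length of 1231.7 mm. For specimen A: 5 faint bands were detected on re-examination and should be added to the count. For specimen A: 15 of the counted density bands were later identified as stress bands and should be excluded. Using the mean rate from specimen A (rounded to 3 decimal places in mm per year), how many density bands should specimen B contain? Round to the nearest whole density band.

348 density bands

Specimen A: correcting the raw count gives 302 − 15 + 5 = 292 true density bands.
Specimen A: dividing by 2 density bands per year: 292 / 2 = 146 years.
A: Extension rate ≈ 1032.9 / 146 = 7.075 mm/yr.
Specimen B: 1231.7 mm / 7.075 mm per year = 174.09 years; at 2 density bands per year that is 174.09 × 2 ≈ 348 density bands.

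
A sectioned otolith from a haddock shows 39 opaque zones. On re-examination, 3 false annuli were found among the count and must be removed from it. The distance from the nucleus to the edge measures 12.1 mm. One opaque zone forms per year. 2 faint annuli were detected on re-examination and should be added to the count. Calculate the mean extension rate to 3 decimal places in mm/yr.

True opaque zone count = 39 − 3 + 2 = 38.
Extension rate ≈ 12.1 / 38 = 0.318 mm/yr.

0.318 mm/yr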